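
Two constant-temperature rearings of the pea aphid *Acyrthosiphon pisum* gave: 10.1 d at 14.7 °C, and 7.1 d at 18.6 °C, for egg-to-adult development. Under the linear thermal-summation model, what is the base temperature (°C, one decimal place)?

Equal thermal constants: D₁(T₁ − T_b) = D₂(T₂ − T_b).
10.1·(14.7 − T_b) = 7.1·(18.6 − T_b)
T_b = (10.1·14.7 − 7.1·18.6) / (10.1 − 7.1) = 16.41 / 3.0 = 5.470 °C ≈ 5.5 °C.

5.5 °C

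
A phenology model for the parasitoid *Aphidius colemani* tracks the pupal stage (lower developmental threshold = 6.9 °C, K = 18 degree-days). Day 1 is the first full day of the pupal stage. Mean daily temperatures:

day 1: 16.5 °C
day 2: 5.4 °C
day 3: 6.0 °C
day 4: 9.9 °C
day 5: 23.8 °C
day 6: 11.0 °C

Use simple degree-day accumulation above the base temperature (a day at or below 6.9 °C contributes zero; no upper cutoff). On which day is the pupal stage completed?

day 5

Daily DD above 6.9 °C: 9.6, 0.0, 0.0, 3.0, 16.9, 4.1.
Cumulative: 9.6, 9.6, 9.6, 12.6, 29.5, 33.6.
The total first reaches 18 DD on day 5.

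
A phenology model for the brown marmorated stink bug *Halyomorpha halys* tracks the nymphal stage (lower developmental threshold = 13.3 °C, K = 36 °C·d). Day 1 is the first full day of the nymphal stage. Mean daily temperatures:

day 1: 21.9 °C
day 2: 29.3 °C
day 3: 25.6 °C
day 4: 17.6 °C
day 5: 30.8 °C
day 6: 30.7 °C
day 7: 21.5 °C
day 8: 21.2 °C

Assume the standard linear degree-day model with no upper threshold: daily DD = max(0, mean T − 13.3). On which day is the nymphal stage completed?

day 3

Daily DD above 13.3 °C: 8.6, 16.0, 12.3, 4.3, 17.5, 17.4, 8.2, 7.9.
Cumulative: 8.6, 24.6, 36.9, 41.2, 58.7, 76.1, 84.3, 92.2.
The total first reaches 36 DD on day 3.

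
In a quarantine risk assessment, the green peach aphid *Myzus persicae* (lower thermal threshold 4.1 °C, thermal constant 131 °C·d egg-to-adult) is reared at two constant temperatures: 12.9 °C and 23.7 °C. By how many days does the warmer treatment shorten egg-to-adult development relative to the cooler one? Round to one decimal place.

8.2 days

At 12.9 °C: 131 / (12.9 − 4.1) = 131 / 8.8 = 14.886 d.
At 23.7 °C: 131 / (23.7 − 4.1) = 131 / 19.6 = 6.684 d.
Difference = |14.886 − 6.684| = 8.203 ≈ 8.2 days.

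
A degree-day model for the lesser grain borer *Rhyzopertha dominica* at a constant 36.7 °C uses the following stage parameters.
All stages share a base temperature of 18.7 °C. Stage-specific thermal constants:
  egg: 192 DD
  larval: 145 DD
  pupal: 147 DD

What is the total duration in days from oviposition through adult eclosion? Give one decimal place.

26.9 days

Daily accumulation at 36.7 °C = 36.7 − 18.7 = 18.0 DD/day.
Total K = 192 + 145 + 147 = 484 DD.
Total duration = 484 / 18.0 = 26.889 ≈ 26.9 days.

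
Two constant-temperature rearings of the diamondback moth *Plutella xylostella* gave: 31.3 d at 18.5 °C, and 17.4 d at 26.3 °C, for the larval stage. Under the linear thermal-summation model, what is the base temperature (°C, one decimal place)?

Linear rate model ⇒ the product D·(T − T_b) is constant across temperatures.
31.3·(18.5 − T_b) = 17.4·(26.3 − T_b)
T_b = (31.3·18.5 − 17.4·26.3) / (31.3 − 17.4) = 121.43 / 13.9 = 8.736 °C ≈ 8.7 °C.

8.7 °C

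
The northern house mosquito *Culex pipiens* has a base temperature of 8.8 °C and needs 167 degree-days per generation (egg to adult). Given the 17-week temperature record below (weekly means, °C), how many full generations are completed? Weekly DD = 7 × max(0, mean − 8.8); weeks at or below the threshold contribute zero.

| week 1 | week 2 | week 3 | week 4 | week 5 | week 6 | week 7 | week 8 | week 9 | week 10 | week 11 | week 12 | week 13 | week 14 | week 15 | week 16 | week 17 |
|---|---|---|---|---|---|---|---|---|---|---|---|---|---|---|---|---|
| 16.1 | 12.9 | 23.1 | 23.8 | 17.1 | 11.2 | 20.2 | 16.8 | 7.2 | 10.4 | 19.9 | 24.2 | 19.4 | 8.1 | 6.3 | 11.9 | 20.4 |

5 generations

Weekly DD (7 × max(0, T̄ − 8.8)): 51.1, 28.7, 100.1, 105.0, 58.1, 16.8, 79.8, 56.0, 0.0, 11.2, 77.7, 107.8, 74.2, 0.0, 0.0, 21.7, 81.2.
Season total = 869.4 DD.
Complete generations = ⌊869.4 / 167⌋ = 5.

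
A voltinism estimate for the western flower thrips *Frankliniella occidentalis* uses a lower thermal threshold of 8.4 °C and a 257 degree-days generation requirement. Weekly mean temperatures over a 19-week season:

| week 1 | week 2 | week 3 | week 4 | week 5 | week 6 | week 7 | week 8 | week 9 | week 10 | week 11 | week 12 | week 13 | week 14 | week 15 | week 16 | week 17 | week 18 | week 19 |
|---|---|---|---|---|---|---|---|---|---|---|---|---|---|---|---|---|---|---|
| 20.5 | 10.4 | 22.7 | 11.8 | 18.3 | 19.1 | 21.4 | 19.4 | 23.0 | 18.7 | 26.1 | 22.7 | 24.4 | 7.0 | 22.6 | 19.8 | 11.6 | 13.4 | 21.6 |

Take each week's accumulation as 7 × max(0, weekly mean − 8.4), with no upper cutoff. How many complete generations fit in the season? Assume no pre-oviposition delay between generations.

5 generations

Weekly DD (7 × max(0, T̄ − 8.4)): 84.7, 14.0, 100.1, 23.8, 69.3, 74.9, 91.0, 77.0, 102.2, 72.1, 123.9, 100.1, 112.0, 0.0, 99.4, 79.8, 22.4, 35.0, 92.4.
Season total = 1374.1 DD.
Complete generations = ⌊1374.1 / 257⌋ = 5.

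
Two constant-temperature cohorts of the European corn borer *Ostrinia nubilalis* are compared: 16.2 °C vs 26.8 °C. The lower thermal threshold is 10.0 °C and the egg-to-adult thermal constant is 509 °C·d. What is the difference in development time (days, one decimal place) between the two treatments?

51.8 days

At 16.2 °C: 509 / (16.2 − 10.0) = 509 / 6.2 = 82.097 d.
At 26.8 °C: 509 / (26.8 − 10.0) = 509 / 16.8 = 30.298 d.
Difference = |82.097 − 30.298| = 51.799 ≈ 51.8 days.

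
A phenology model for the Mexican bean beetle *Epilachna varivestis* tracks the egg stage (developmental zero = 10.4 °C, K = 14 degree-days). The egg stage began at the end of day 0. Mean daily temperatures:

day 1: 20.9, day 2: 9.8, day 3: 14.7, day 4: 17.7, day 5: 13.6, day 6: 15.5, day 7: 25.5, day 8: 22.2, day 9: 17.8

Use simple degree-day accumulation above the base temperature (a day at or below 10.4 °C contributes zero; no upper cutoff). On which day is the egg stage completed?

day 3

Daily DD above 10.4 °C: 10.5, 0.0, 4.3, 7.3, 3.2, 5.1, 15.1, 11.8, 7.4.
Cumulative: 10.5, 10.5, 14.8, 22.1, 25.3, 30.4, 45.5, 57.3, 64.7.
The total first reaches 14 DD on day 3.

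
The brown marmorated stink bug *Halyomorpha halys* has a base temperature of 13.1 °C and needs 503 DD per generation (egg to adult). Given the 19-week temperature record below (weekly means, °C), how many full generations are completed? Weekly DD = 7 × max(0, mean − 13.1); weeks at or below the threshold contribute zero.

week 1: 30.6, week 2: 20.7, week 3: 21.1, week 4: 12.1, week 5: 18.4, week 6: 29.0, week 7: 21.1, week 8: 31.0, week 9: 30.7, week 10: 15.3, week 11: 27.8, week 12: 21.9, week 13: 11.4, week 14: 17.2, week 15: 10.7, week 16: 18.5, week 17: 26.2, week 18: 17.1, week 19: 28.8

2 generations

Weekly DD (7 × max(0, T̄ − 13.1)): 122.5, 53.2, 56.0, 0.0, 37.1, 111.3, 56.0, 125.3, 123.2, 15.4, 102.9, 61.6, 0.0, 28.7, 0.0, 37.8, 91.7, 28.0, 109.9.
Season total = 1160.6 DD.
Complete generations = ⌊1160.6 / 503⌋ = 2.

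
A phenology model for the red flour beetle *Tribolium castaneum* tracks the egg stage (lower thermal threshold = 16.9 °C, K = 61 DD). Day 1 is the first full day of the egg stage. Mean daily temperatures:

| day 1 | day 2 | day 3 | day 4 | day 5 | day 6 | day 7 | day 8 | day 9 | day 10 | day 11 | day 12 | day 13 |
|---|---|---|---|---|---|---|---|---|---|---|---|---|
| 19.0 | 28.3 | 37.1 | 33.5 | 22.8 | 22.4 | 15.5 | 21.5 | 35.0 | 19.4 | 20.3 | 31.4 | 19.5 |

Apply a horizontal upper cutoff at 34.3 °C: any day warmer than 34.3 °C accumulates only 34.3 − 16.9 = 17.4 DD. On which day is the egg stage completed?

day 8

Daily DD above 16.9 °C (capped at 17.4): 2.1, 11.4, 17.4, 16.6, 5.9, 5.5, 0.0, 4.6, 17.4, 2.5, 3.4, 14.5, 2.6.
Cumulative: 2.1, 13.5, 30.9, 47.5, 53.4, 58.9, 58.9, 63.5, 80.9, 83.4, 86.8, 101.3, 103.9.
The total first reaches 61 DD on day 8.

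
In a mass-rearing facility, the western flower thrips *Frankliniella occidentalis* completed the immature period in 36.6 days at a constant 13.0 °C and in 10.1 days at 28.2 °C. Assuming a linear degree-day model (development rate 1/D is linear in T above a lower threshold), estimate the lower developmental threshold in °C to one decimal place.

Under the model K = D·(T − T_b), so D₁·(T₁ − T_b) = D₂·(T₂ − T_b).
36.6·(13.0 − T_b) = 10.1·(28.2 − T_b)
T_b = (36.6·13.0 − 10.1·28.2) / (36.6 − 10.1) = 190.98 / 26.5 = 7.207 °C ≈ 7.2 °C.

7.2 °C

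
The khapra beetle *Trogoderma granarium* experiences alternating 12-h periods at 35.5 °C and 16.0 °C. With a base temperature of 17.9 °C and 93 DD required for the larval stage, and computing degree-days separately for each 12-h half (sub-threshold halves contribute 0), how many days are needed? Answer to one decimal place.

10.6 days

Day half: max(0, 35.5 − 17.9) × 0.5 = 17.6 × 0.5 = 8.80 DD.
Night half: max(0, 16.0 − 17.9) × 0.5 = 0.0 × 0.5 = 0.00 DD.
Per 24 h: 8.80 DD/day.
Duration = 93 / 8.80 = 10.568 ≈ 10.6 days.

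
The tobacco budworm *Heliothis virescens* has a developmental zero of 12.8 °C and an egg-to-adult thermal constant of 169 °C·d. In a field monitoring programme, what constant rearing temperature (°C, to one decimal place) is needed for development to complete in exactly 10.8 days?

Required daily accumulation = 169 / 10.8 = 15.648 DD/day.
T = T_base + 15.648 = 12.8 + 15.648 = 28.448 ≈ 28.4 °C.

28.4 °C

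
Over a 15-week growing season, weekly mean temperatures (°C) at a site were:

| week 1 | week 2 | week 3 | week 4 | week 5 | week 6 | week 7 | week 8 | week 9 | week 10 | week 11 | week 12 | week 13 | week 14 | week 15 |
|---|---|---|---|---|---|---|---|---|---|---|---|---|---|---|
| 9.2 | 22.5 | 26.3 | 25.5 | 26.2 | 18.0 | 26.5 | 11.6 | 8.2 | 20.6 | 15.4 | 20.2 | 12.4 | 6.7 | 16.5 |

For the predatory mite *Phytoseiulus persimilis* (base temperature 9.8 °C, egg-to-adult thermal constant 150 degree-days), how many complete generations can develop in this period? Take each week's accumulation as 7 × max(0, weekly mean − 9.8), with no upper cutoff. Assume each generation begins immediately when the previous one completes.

Weekly DD (7 × max(0, T̄ − 9.8)): 0.0, 88.9, 115.5, 109.9, 114.8, 57.4, 116.9, 12.6, 0.0, 75.6, 39.2, 72.8, 18.2, 0.0, 46.9.
Season total = 868.7 DD.
Complete generations = ⌊868.7 / 150⌋ = 5.

5 generations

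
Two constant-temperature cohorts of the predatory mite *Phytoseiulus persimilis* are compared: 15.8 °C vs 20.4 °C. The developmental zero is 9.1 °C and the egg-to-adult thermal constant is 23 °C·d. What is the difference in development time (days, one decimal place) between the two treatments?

1.4 days

At 15.8 °C: 23 / (15.8 − 9.1) = 23 / 6.7 = 3.433 d.
At 20.4 °C: 23 / (20.4 − 9.1) = 23 / 11.3 = 2.035 d.
Difference = |3.433 − 2.035| = 1.397 ≈ 1.4 days.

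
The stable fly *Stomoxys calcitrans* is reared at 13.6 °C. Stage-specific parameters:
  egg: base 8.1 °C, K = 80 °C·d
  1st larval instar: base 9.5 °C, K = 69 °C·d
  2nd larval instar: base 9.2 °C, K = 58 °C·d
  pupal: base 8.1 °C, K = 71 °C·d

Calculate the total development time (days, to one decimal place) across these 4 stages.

57.5 days

egg: 80 / (13.6 − 8.1) = 80 / 5.5 = 14.545 d.
1st larval instar: 69 / (13.6 − 9.5) = 69 / 4.1 = 16.829 d.
2nd larval instar: 58 / (13.6 − 9.2) = 58 / 4.4 = 13.182 d.
pupal: 71 / (13.6 − 8.1) = 71 / 5.5 = 12.909 d.
Sum = 57.466 ≈ 57.5 days.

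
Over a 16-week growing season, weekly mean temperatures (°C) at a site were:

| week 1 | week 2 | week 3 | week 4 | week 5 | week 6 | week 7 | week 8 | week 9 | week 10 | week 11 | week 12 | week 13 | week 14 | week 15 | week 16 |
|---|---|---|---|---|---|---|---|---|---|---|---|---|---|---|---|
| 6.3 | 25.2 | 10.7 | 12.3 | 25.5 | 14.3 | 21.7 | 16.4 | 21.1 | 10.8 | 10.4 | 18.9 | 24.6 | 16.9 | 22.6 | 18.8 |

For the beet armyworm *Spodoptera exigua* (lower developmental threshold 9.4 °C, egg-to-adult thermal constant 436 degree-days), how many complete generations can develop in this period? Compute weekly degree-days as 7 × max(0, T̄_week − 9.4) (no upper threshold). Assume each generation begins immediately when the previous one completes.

2 generations

Weekly DD (7 × max(0, T̄ − 9.4)): 0.0, 110.6, 9.1, 20.3, 112.7, 34.3, 86.1, 49.0, 81.9, 9.8, 7.0, 66.5, 106.4, 52.5, 92.4, 65.8.
Season total = 904.4 DD.
Complete generations = ⌊904.4 / 436⌋ = 2.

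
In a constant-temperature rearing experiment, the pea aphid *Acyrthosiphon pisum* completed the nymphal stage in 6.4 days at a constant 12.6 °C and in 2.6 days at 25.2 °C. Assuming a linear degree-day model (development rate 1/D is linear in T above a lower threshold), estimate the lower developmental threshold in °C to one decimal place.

Equal thermal constants: D₁(T₁ − T_b) = D₂(T₂ − T_b).
6.4·(12.6 − T_b) = 2.6·(25.2 − T_b)
T_b = (6.4·12.6 − 2.6·25.2) / (6.4 − 2.6) = 15.12 / 3.8 = 3.979 °C ≈ 4.0 °C.

4.0 °C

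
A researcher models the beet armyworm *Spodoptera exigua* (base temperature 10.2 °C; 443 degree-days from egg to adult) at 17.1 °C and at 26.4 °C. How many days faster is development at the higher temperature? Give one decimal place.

36.9 days

At 17.1 °C: 443 / (17.1 − 10.2) = 443 / 6.9 = 64.203 d.
At 26.4 °C: 443 / (26.4 − 10.2) = 443 / 16.2 = 27.346 d.
Difference = |64.203 − 27.346| = 36.857 ≈ 36.9 days.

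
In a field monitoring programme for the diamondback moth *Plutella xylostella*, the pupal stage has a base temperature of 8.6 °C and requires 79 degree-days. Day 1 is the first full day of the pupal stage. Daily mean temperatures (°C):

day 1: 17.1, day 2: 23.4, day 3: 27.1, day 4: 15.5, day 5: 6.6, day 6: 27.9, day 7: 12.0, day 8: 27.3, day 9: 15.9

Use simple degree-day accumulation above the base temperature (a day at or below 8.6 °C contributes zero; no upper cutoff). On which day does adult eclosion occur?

Daily DD above 8.6 °C: 8.5, 14.8, 18.5, 6.9, 0.0, 19.3, 3.4, 18.7, 7.3.
Cumulative: 8.5, 23.3, 41.8, 48.7, 48.7, 68.0, 71.4, 90.1, 97.4.
The total first reaches 79 DD on day 8.

day 8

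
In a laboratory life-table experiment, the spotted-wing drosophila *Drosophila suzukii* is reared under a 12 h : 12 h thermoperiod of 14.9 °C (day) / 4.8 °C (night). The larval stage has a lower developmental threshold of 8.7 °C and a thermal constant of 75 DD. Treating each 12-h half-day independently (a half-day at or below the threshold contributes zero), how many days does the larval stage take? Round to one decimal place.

24.2 days

Day half: max(0, 14.9 − 8.7) × 0.5 = 6.2 × 0.5 = 3.10 DD.
Night half: max(0, 4.8 − 8.7) × 0.5 = 0.0 × 0.5 = 0.00 DD.
Per 24 h: 3.10 DD/day.
Duration = 75 / 3.10 = 24.194 ≈ 24.2 days.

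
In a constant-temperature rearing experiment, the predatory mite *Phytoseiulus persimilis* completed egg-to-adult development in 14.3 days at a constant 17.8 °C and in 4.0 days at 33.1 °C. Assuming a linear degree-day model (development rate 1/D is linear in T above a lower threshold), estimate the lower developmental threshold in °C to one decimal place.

11.9 °C

Equal thermal constants: D₁(T₁ − T_b) = D₂(T₂ − T_b).
14.3·(17.8 − T_b) = 4.0·(33.1 − T_b)
T_b = (14.3·17.8 − 4.0·33.1) / (14.3 − 4.0) = 122.14 / 10.3 = 11.858 °C ≈ 11.9 °C.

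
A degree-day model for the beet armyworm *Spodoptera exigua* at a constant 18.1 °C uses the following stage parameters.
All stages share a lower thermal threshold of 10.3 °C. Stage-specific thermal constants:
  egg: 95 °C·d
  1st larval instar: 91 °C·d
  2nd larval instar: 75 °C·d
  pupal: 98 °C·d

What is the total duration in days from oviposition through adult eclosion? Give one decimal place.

Daily accumulation at 18.1 °C = 18.1 − 10.3 = 7.8 DD/day.
Total K = 95 + 91 + 75 + 98 = 359 DD.
Total duration = 359 / 7.8 = 46.026 ≈ 46.0 days.

46.0 days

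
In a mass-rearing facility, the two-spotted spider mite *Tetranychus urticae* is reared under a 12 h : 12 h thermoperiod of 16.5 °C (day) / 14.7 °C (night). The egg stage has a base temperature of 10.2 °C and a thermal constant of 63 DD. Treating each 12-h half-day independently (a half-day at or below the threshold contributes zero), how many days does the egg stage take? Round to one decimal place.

11.7 days

Day half: max(0, 16.5 − 10.2) × 0.5 = 6.3 × 0.5 = 3.15 DD.
Night half: max(0, 14.7 − 10.2) × 0.5 = 4.5 × 0.5 = 2.25 DD.
Per 24 h: 5.40 DD/day.
Duration = 63 / 5.40 = 11.667 ≈ 11.7 days.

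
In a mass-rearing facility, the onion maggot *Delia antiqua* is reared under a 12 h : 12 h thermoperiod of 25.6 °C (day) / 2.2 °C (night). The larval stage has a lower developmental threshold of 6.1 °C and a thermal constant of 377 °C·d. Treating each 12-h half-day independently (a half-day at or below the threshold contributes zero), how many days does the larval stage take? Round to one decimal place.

Day half: max(0, 25.6 − 6.1) × 0.5 = 19.5 × 0.5 = 9.75 DD.
Night half: max(0, 2.2 − 6.1) × 0.5 = 0.0 × 0.5 = 0.00 DD.
Per 24 h: 9.75 DD/day.
Duration = 377 / 9.75 = 38.667 ≈ 38.7 days.

38.7 days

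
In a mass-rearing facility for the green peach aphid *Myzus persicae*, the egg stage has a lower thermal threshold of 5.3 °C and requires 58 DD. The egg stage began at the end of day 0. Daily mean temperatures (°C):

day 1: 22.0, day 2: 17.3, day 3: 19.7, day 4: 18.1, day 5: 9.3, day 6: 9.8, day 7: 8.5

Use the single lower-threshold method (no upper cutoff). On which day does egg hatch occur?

Daily DD above 5.3 °C: 16.7, 12.0, 14.4, 12.8, 4.0, 4.5, 3.2.
Cumulative: 16.7, 28.7, 43.1, 55.9, 59.9, 64.4, 67.6.
The total first reaches 58 DD on day 5.

day 5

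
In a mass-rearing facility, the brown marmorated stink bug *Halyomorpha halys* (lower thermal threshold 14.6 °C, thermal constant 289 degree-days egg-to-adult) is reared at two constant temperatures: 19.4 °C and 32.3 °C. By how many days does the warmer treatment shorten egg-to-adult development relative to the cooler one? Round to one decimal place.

43.9 days

At 19.4 °C: 289 / (19.4 − 14.6) = 289 / 4.8 = 60.208 d.
At 32.3 °C: 289 / (32.3 − 14.6) = 289 / 17.7 = 16.328 d.
Difference = |60.208 − 16.328| = 43.881 ≈ 43.9 days.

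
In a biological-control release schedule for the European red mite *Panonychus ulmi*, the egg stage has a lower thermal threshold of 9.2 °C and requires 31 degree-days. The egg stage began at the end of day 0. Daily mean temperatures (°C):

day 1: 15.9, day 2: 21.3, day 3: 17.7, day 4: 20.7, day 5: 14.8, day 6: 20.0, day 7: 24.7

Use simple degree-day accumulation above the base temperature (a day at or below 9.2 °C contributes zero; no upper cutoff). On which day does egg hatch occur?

day 4

Daily DD above 9.2 °C: 6.7, 12.1, 8.5, 11.5, 5.6, 10.8, 15.5.
Cumulative: 6.7, 18.8, 27.3, 38.8, 44.4, 55.2, 70.7.
The total first reaches 31 DD on day 4.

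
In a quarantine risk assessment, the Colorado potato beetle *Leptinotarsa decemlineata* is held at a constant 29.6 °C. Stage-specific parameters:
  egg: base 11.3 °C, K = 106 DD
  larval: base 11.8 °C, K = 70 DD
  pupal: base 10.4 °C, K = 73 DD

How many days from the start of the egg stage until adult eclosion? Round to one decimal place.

13.5 days

egg: 106 / (29.6 − 11.3) = 106 / 18.3 = 5.792 d.
larval: 70 / (29.6 − 11.8) = 70 / 17.8 = 3.933 d.
pupal: 73 / (29.6 − 10.4) = 73 / 19.2 = 3.802 d.
Sum = 13.527 ≈ 13.5 days.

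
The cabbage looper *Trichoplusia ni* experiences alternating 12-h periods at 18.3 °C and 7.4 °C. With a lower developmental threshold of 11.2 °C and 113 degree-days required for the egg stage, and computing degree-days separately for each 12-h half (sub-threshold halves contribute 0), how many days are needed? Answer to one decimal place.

Day half: max(0, 18.3 − 11.2) × 0.5 = 7.1 × 0.5 = 3.55 DD.
Night half: max(0, 7.4 − 11.2) × 0.5 = 0.0 × 0.5 = 0.00 DD.
Per 24 h: 3.55 DD/day.
Duration = 113 / 3.55 = 31.831 ≈ 31.8 days.

31.8 days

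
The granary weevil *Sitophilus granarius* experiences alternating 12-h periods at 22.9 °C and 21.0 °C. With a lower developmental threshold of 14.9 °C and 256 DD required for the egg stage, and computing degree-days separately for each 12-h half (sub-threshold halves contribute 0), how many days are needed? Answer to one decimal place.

36.3 days

Day half: max(0, 22.9 − 14.9) × 0.5 = 8.0 × 0.5 = 4.00 DD.
Night half: max(0, 21.0 − 14.9) × 0.5 = 6.1 × 0.5 = 3.05 DD.
Per 24 h: 7.05 DD/day.
Duration = 256 / 7.05 = 36.312 ≈ 36.3 days.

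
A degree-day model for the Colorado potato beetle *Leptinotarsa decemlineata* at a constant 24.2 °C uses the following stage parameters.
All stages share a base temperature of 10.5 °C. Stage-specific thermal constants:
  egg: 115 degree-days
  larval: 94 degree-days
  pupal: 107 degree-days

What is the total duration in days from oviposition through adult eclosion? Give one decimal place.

23.1 days

Daily accumulation at 24.2 °C = 24.2 − 10.5 = 13.7 DD/day.
Total K = 115 + 94 + 107 = 316 DD.
Total duration = 316 / 13.7 = 23.066 ≈ 23.1 days.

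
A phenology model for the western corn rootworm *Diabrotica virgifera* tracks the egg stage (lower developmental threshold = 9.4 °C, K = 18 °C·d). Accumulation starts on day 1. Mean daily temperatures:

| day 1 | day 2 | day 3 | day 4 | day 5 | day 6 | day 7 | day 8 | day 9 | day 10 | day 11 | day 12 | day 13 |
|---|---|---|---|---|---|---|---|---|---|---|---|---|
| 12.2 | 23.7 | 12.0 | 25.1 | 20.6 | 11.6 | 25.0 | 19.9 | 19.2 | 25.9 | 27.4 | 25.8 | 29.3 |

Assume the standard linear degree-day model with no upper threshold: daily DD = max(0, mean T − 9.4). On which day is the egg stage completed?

day 3

Daily DD above 9.4 °C: 2.8, 14.3, 2.6, 15.7, 11.2, 2.2, 15.6, 10.5, 9.8, 16.5, 18.0, 16.4, 19.9.
Cumulative: 2.8, 17.1, 19.7, 35.4, 46.6, 48.8, 64.4, 74.9, 84.7, 101.2, 119.2, 135.6, 155.5.
The total first reaches 18 DD on day 3.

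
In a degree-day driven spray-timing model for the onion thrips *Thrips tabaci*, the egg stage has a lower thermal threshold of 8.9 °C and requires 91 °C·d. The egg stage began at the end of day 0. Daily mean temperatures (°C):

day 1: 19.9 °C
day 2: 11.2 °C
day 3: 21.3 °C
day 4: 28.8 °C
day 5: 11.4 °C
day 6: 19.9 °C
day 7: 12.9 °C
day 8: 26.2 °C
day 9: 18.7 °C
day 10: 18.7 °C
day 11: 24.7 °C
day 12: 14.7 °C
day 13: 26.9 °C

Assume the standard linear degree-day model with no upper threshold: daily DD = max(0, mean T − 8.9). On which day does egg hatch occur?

day 10

Daily DD above 8.9 °C: 11.0, 2.3, 12.4, 19.9, 2.5, 11.0, 4.0, 17.3, 9.8, 9.8, 15.8, 5.8, 18.0.
Cumulative: 11.0, 13.3, 25.7, 45.6, 48.1, 59.1, 63.1, 80.4, 90.2, 100.0, 115.8, 121.6, 139.6.
The total first reaches 91 DD on day 10.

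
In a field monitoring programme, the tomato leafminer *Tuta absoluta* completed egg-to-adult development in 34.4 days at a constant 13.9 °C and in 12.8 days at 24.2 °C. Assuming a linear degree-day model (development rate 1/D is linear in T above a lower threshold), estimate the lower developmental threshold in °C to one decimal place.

Linear rate model ⇒ the product D·(T − T_b) is constant across temperatures.
34.4·(13.9 − T_b) = 12.8·(24.2 − T_b)
T_b = (34.4·13.9 − 12.8·24.2) / (34.4 − 12.8) = 168.40 / 21.6 = 7.796 °C ≈ 7.8 °C.

7.8 °C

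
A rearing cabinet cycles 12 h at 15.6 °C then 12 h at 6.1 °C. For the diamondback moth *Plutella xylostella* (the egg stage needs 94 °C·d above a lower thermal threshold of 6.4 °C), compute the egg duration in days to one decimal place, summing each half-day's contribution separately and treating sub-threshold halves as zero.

20.4 days

Day half: max(0, 15.6 − 6.4) × 0.5 = 9.2 × 0.5 = 4.60 DD.
Night half: max(0, 6.1 − 6.4) × 0.5 = 0.0 × 0.5 = 0.00 DD.
Per 24 h: 4.60 DD/day.
Duration = 94 / 4.60 = 20.435 ≈ 20.4 days.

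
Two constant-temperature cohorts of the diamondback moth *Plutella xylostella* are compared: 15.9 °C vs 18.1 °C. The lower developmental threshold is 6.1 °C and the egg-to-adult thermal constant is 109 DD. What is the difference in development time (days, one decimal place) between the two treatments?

At 15.9 °C: 109 / (15.9 − 6.1) = 109 / 9.8 = 11.122 d.
At 18.1 °C: 109 / (18.1 − 6.1) = 109 / 12.0 = 9.083 d.
Difference = |11.122 − 9.083| = 2.039 ≈ 2.0 days.

2.0 days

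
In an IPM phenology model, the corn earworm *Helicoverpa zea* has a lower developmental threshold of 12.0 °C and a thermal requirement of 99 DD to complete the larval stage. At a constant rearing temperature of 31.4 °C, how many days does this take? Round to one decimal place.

5.1 days

Daily accumulation = 31.4 − 12.0 = 19.4 DD/day.
Duration = 99 / 19.4 = 5.103 ≈ 5.1 days.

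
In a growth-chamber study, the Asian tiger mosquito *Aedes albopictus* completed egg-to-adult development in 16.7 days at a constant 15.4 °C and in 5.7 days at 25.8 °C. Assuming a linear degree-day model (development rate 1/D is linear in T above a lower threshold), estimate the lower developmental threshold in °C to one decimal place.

10.0 °C

Equal thermal constants: D₁(T₁ − T_b) = D₂(T₂ − T_b).
16.7·(15.4 − T_b) = 5.7·(25.8 − T_b)
T_b = (16.7·15.4 − 5.7·25.8) / (16.7 − 5.7) = 110.12 / 11.0 = 10.011 °C ≈ 10.0 °C.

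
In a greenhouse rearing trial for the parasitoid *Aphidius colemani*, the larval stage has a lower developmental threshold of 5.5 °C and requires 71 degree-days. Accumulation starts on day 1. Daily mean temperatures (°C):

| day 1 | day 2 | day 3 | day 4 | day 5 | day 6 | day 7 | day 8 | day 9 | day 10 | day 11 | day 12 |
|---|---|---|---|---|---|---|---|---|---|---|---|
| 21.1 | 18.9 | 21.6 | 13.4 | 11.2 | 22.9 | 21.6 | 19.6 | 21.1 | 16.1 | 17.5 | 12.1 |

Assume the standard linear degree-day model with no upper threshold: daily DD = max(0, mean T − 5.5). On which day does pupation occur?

Daily DD above 5.5 °C: 15.6, 13.4, 16.1, 7.9, 5.7, 17.4, 16.1, 14.1, 15.6, 10.6, 12.0, 6.6.
Cumulative: 15.6, 29.0, 45.1, 53.0, 58.7, 76.1, 92.2, 106.3, 121.9, 132.5, 144.5, 151.1.
The total first reaches 71 DD on day 6.

day 6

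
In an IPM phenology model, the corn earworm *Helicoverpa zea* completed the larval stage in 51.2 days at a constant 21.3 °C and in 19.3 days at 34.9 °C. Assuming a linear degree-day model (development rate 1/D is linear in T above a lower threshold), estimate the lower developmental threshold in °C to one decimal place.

Linear rate model ⇒ the product D·(T − T_b) is constant across temperatures.
51.2·(21.3 − T_b) = 19.3·(34.9 − T_b)
T_b = (51.2·21.3 − 19.3·34.9) / (51.2 − 19.3) = 416.99 / 31.9 = 13.072 °C ≈ 13.1 °C.

13.1 °C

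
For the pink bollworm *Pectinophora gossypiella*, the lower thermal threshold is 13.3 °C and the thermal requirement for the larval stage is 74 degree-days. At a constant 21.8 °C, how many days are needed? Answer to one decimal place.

Daily accumulation = 21.8 − 13.3 = 8.5 DD/day.
Duration = 74 / 8.5 = 8.706 ≈ 8.7 days.

8.7 days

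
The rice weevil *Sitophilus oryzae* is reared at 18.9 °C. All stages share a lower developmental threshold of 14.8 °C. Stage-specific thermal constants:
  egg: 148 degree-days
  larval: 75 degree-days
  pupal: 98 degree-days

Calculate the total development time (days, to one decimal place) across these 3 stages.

78.3 days

Daily accumulation at 18.9 °C = 18.9 − 14.8 = 4.1 DD/day.
Total K = 148 + 75 + 98 = 321 DD.
Total duration = 321 / 4.1 = 78.293 ≈ 78.3 days.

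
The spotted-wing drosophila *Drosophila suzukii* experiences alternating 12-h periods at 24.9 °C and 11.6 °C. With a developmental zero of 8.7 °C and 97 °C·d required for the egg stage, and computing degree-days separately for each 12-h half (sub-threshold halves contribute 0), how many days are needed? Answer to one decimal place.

10.2 days

Day half: max(0, 24.9 − 8.7) × 0.5 = 16.2 × 0.5 = 8.10 DD.
Night half: max(0, 11.6 − 8.7) × 0.5 = 2.9 × 0.5 = 1.45 DD.
Per 24 h: 9.55 DD/day.
Duration = 97 / 9.55 = 10.157 ≈ 10.2 days.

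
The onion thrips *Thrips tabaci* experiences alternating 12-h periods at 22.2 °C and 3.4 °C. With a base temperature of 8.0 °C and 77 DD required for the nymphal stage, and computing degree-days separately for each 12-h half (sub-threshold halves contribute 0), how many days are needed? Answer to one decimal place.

10.8 days

Day half: max(0, 22.2 − 8.0) × 0.5 = 14.2 × 0.5 = 7.10 DD.
Night half: max(0, 3.4 − 8.0) × 0.5 = 0.0 × 0.5 = 0.00 DD.
Per 24 h: 7.10 DD/day.
Duration = 77 / 7.10 = 10.845 ≈ 10.8 days.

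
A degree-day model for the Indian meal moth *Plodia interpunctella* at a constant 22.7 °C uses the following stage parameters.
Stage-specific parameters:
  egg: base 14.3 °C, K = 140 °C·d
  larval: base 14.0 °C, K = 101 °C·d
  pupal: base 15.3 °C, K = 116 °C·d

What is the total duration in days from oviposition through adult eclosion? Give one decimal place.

44.0 days

egg: 140 / (22.7 − 14.3) = 140 / 8.4 = 16.667 d.
larval: 101 / (22.7 − 14.0) = 101 / 8.7 = 11.609 d.
pupal: 116 / (22.7 − 15.3) = 116 / 7.4 = 15.676 d.
Sum = 43.952 ≈ 44.0 days.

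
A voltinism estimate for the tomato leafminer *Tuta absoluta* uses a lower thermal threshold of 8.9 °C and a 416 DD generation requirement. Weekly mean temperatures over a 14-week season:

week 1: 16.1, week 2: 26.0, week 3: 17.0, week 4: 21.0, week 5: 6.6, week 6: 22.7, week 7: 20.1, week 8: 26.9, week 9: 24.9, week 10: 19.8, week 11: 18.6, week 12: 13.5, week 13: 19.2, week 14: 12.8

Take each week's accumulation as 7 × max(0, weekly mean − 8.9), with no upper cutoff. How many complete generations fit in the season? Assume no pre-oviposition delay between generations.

2 generations

Weekly DD (7 × max(0, T̄ − 8.9)): 50.4, 119.7, 56.7, 84.7, 0.0, 96.6, 78.4, 126.0, 112.0, 76.3, 67.9, 32.2, 72.1, 27.3.
Season total = 1000.3 DD.
Complete generations = ⌊1000.3 / 416⌋ = 2.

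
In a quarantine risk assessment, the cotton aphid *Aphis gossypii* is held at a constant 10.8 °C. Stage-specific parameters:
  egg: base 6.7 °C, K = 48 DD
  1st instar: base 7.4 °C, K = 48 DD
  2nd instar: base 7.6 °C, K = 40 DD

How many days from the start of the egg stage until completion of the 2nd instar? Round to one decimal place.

egg: 48 / (10.8 − 6.7) = 48 / 4.1 = 11.707 d.
1st instar: 48 / (10.8 − 7.4) = 48 / 3.4 = 14.118 d.
2nd instar: 40 / (10.8 − 7.6) = 40 / 3.2 = 12.500 d.
Sum = 38.325 ≈ 38.3 days.

38.3 days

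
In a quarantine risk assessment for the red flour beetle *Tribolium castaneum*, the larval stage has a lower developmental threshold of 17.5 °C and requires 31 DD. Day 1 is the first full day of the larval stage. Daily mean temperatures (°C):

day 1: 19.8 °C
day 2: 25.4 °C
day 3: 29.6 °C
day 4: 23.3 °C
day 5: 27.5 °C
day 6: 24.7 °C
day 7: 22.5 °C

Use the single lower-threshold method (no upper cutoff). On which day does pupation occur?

Daily DD above 17.5 °C: 2.3, 7.9, 12.1, 5.8, 10.0, 7.2, 5.0.
Cumulative: 2.3, 10.2, 22.3, 28.1, 38.1, 45.3, 50.3.
The total first reaches 31 DD on day 5.

day 5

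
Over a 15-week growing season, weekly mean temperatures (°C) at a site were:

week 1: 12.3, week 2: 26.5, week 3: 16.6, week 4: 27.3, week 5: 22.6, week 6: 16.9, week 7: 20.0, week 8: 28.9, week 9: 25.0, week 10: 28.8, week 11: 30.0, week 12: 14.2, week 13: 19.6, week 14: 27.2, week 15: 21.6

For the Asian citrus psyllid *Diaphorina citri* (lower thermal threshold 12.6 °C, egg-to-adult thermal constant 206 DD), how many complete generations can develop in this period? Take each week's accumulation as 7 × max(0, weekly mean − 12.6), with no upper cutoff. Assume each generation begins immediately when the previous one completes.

Weekly DD (7 × max(0, T̄ − 12.6)): 0.0, 97.3, 28.0, 102.9, 70.0, 30.1, 51.8, 114.1, 86.8, 113.4, 121.8, 11.2, 49.0, 102.2, 63.0.
Season total = 1041.6 DD.
Complete generations = ⌊1041.6 / 206⌋ = 5.

5 generations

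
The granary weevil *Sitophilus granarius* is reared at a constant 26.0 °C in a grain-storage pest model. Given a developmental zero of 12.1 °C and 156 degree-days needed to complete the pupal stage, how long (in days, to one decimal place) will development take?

11.2 days

Daily accumulation = 26.0 − 12.1 = 13.9 DD/day.
Duration = 156 / 13.9 = 11.223 ≈ 11.2 days.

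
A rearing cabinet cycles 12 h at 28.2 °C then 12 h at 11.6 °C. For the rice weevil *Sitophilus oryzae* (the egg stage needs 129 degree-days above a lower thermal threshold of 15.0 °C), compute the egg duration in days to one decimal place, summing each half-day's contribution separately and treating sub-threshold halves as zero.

19.5 days

Day half: max(0, 28.2 − 15.0) × 0.5 = 13.2 × 0.5 = 6.60 DD.
Night half: max(0, 11.6 − 15.0) × 0.5 = 0.0 × 0.5 = 0.00 DD.
Per 24 h: 6.60 DD/day.
Duration = 129 / 6.60 = 19.545 ≈ 19.5 days.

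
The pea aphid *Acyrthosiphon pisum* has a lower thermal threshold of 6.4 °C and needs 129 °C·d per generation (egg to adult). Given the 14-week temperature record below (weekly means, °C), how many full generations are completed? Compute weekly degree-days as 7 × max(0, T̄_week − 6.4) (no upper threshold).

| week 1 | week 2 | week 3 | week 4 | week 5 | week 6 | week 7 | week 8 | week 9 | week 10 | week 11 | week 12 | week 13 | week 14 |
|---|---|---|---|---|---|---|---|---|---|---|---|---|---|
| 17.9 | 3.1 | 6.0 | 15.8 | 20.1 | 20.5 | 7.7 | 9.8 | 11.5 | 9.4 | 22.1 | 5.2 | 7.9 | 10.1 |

4 generations

Weekly DD (7 × max(0, T̄ − 6.4)): 80.5, 0.0, 0.0, 65.8, 95.9, 98.7, 9.1, 23.8, 35.7, 21.0, 109.9, 0.0, 10.5, 25.9.
Season total = 576.8 DD.
Complete generations = ⌊576.8 / 129⌋ = 4.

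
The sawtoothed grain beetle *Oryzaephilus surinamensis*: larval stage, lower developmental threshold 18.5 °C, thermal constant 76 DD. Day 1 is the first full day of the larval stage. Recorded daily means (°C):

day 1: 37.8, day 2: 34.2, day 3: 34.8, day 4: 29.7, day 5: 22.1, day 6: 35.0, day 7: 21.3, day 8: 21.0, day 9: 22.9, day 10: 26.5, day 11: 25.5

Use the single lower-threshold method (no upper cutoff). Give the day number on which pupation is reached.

day 6

Daily DD above 18.5 °C: 19.3, 15.7, 16.3, 11.2, 3.6, 16.5, 2.8, 2.5, 4.4, 8.0, 7.0.
Cumulative: 19.3, 35.0, 51.3, 62.5, 66.1, 82.6, 85.4, 87.9, 92.3, 100.3, 107.3.
The total first reaches 76 DD on day 6.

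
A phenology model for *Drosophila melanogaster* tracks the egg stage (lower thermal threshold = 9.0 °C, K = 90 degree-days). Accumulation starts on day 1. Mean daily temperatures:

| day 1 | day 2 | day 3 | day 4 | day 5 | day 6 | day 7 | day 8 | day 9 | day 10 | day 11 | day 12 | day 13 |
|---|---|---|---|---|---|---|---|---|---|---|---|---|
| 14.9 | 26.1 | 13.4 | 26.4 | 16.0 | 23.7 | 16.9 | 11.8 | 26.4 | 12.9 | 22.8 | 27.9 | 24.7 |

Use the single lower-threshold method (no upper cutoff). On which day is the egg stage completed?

day 9

Daily DD above 9.0 °C: 5.9, 17.1, 4.4, 17.4, 7.0, 14.7, 7.9, 2.8, 17.4, 3.9, 13.8, 18.9, 15.7.
Cumulative: 5.9, 23.0, 27.4, 44.8, 51.8, 66.5, 74.4, 77.2, 94.6, 98.5, 112.3, 131.2, 146.9.
The total first reaches 90 DD on day 9.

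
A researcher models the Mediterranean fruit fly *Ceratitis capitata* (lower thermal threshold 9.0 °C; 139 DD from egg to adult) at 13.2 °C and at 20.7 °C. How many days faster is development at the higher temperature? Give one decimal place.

At 13.2 °C: 139 / (13.2 − 9.0) = 139 / 4.2 = 33.095 d.
At 20.7 °C: 139 / (20.7 − 9.0) = 139 / 11.7 = 11.880 d.
Difference = |33.095 − 11.880| = 21.215 ≈ 21.2 days.

21.2 days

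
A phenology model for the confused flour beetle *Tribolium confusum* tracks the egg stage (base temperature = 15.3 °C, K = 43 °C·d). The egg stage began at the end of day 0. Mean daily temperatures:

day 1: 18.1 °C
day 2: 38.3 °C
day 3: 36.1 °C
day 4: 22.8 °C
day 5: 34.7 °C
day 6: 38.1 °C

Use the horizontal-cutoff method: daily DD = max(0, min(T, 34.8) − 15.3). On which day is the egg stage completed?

day 4

Daily DD above 15.3 °C (capped at 19.5): 2.8, 19.5, 19.5, 7.5, 19.4, 19.5.
Cumulative: 2.8, 22.3, 41.8, 49.3, 68.7, 88.2.
The total first reaches 43 DD on day 4.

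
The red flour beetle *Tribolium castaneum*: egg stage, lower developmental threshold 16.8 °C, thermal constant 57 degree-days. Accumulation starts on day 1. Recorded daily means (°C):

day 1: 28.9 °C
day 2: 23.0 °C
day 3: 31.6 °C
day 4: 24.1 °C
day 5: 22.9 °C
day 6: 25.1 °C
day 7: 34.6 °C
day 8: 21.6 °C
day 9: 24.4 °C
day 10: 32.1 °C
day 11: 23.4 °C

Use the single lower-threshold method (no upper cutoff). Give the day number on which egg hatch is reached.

day 7

Daily DD above 16.8 °C: 12.1, 6.2, 14.8, 7.3, 6.1, 8.3, 17.8, 4.8, 7.6, 15.3, 6.6.
Cumulative: 12.1, 18.3, 33.1, 40.4, 46.5, 54.8, 72.6, 77.4, 85.0, 100.3, 106.9.
The total first reaches 57 DD on day 7.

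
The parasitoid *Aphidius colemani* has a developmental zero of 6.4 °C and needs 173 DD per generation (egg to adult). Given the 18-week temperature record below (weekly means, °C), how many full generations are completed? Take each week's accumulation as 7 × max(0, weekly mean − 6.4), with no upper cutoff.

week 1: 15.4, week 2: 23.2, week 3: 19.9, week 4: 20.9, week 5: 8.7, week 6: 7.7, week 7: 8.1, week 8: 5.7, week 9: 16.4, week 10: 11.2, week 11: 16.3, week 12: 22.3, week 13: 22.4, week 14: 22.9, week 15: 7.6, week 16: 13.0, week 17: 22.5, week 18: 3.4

6 generations

Weekly DD (7 × max(0, T̄ − 6.4)): 63.0, 117.6, 94.5, 101.5, 16.1, 9.1, 11.9, 0.0, 70.0, 33.6, 69.3, 111.3, 112.0, 115.5, 8.4, 46.2, 112.7, 0.0.
Season total = 1092.7 DD.
Complete generations = ⌊1092.7 / 173⌋ = 6.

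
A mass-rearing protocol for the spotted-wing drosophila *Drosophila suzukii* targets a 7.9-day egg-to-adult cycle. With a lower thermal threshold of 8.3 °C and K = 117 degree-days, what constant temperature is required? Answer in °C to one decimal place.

Required daily accumulation = 117 / 7.9 = 14.810 DD/day.
T = T_base + 14.810 = 8.3 + 14.810 = 23.110 ≈ 23.1 °C.

23.1 °C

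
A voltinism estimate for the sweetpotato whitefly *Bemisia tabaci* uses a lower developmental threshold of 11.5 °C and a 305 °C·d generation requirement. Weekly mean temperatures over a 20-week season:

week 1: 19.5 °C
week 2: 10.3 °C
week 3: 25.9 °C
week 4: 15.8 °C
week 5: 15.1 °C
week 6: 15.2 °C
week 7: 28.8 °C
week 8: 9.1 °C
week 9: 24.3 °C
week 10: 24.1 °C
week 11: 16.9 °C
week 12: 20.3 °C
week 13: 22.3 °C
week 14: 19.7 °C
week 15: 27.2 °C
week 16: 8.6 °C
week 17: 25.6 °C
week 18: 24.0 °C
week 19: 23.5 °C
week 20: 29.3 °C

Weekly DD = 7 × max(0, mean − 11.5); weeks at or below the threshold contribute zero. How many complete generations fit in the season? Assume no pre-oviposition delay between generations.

Weekly DD (7 × max(0, T̄ − 11.5)): 56.0, 0.0, 100.8, 30.1, 25.2, 25.9, 121.1, 0.0, 89.6, 88.2, 37.8, 61.6, 75.6, 57.4, 109.9, 0.0, 98.7, 87.5, 84.0, 124.6.
Season total = 1274.0 DD.
Complete generations = ⌊1274.0 / 305⌋ = 4.

4 generations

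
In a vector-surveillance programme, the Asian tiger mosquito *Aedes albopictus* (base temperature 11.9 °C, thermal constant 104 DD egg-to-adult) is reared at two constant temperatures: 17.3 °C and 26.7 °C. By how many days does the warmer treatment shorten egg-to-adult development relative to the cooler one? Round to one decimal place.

At 17.3 °C: 104 / (17.3 − 11.9) = 104 / 5.4 = 19.259 d.
At 26.7 °C: 104 / (26.7 − 11.9) = 104 / 14.8 = 7.027 d.
Difference = |19.259 − 7.027| = 12.232 ≈ 12.2 days.

12.2 days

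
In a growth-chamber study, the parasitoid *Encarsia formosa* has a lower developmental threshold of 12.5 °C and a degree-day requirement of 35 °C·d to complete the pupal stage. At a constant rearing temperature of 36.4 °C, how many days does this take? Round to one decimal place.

Daily accumulation = 36.4 − 12.5 = 23.9 DD/day.
Duration = 35 / 23.9 = 1.464 ≈ 1.5 days.

1.5 days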